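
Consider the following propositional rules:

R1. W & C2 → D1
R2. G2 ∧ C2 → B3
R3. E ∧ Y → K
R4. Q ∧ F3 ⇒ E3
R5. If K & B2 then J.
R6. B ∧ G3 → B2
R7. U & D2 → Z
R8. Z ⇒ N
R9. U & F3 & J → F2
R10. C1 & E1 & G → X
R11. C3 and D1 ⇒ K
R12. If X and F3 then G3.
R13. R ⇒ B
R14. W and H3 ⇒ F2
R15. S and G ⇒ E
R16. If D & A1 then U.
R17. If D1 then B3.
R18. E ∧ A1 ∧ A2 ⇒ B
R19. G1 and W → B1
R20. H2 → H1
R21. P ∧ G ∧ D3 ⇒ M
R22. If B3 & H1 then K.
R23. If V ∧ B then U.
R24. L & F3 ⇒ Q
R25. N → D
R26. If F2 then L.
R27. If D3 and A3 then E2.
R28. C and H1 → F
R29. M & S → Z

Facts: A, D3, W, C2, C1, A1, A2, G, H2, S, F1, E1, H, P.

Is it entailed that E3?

No

Forward chaining from the given facts derives: D1, X, E, B3, B, H1, M, K, Z, N, D, U.
The only rule concluding E3 is R4, which needs Q; that is never established.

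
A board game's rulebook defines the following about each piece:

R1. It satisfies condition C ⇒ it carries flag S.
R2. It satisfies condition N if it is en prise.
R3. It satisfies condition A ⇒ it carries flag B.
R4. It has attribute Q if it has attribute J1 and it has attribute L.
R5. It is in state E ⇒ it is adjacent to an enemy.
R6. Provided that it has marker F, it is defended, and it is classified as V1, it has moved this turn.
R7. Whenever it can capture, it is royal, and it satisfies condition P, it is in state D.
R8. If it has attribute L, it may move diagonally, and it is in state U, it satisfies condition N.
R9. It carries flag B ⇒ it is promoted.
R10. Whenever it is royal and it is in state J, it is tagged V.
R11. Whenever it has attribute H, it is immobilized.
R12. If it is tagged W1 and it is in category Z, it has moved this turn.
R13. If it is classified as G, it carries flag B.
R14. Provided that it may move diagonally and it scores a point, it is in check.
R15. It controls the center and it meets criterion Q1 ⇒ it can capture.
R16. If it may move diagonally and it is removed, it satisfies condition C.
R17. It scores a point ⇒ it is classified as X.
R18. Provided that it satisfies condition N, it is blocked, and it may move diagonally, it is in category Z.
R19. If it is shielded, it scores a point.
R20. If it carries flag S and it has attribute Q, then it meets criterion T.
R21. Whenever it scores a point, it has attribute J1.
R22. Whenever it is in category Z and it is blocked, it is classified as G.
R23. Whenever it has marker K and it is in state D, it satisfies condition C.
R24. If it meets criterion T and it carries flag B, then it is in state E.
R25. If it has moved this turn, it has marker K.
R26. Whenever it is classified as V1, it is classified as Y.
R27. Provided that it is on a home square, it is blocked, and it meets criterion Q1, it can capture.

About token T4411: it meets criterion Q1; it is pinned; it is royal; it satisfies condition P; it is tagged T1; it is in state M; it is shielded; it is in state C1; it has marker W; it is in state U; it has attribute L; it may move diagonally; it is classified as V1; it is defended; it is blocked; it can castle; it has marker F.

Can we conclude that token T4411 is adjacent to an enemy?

Forward chaining from the given facts derives: has moved this turn, satisfies condition N, is in category Z, scores a point, has attribute J1, is classified as G, has marker K, is classified as Y, has attribute Q, carries flag B, is in check, is classified as X, is promoted.
The only rule concluding "it is adjacent to an enemy" is R5, which needs "it is in state E"; that is never established.

No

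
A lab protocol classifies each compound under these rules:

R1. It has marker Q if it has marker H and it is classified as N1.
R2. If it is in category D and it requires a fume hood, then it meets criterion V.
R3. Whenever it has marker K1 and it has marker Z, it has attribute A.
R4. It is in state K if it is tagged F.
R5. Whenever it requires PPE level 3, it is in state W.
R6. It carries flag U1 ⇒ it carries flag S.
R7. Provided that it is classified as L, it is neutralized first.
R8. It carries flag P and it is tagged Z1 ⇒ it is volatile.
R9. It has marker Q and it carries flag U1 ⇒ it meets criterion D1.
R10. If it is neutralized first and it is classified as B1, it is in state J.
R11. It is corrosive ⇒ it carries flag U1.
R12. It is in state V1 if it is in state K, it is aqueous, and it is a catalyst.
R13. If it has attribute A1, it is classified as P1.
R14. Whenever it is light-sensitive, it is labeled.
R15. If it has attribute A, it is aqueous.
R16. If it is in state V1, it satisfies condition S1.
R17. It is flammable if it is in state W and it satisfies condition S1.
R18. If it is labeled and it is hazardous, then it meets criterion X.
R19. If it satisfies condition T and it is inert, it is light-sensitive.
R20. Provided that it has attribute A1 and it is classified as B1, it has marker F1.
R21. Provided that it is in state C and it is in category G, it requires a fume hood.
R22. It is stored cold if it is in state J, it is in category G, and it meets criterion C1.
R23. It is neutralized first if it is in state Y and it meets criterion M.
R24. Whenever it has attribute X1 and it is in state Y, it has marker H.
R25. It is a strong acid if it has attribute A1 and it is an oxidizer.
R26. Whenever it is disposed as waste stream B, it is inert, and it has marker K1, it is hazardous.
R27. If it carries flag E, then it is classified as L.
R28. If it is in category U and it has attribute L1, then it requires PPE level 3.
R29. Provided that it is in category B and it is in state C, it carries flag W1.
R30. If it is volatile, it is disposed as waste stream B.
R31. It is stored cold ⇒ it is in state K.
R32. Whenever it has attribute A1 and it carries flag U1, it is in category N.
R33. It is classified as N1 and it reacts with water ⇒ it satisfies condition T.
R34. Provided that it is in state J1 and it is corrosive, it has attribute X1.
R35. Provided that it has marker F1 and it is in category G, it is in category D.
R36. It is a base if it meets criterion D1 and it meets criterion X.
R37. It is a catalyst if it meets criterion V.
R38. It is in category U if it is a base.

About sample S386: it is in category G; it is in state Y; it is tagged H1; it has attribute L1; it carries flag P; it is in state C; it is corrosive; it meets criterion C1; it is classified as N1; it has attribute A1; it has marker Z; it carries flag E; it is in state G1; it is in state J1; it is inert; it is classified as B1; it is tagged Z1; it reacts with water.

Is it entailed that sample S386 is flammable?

Forward chaining from the given facts derives: is volatile, carries flag U1, is classified as P1, has marker F1, requires a fume hood, is classified as L, is disposed as waste stream B, is in category N, satisfies condition T, has attribute X1, is in category D, meets criterion V, carries flag S, is neutralized first, is in state J, is light-sensitive, is stored cold, has marker H, is in state K, is a catalyst, has marker Q, meets criterion D1, is labeled.
The only rule concluding "it is flammable" is R17, which needs "it is in state W"; that is never established.

No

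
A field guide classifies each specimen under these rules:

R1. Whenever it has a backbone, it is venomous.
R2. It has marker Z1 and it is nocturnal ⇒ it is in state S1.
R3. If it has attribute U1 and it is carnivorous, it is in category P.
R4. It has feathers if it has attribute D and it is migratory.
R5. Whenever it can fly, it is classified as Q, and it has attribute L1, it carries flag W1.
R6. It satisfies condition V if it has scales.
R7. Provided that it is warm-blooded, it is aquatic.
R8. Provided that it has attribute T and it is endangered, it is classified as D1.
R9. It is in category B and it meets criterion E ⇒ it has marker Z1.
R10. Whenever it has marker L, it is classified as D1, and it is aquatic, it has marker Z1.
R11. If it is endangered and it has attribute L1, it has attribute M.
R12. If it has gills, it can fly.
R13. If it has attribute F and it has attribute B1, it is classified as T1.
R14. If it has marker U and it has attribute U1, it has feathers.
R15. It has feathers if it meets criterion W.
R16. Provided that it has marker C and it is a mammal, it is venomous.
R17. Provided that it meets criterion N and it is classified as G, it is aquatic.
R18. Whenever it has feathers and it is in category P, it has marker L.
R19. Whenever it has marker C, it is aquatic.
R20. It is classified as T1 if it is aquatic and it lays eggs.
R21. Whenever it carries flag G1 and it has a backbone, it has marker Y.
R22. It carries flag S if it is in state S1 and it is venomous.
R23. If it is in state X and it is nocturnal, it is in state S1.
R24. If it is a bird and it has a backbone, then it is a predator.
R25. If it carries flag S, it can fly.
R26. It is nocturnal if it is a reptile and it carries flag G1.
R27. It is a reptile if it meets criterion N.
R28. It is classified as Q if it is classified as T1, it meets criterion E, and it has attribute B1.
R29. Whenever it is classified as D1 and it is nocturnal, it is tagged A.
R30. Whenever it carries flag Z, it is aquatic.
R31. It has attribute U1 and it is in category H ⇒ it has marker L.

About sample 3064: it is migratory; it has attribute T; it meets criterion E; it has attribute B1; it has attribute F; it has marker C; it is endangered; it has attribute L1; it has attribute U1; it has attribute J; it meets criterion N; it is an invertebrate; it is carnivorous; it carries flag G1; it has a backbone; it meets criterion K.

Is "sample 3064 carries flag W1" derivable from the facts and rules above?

Forward chaining from the given facts derives: is venomous, is in category P, is classified as D1, has attribute M, is classified as T1, is aquatic, has marker Y, is a reptile, is classified as Q, is nocturnal, is tagged A.
The only rule concluding "it carries flag W1" is R5, which needs "it can fly"; that is never established.

No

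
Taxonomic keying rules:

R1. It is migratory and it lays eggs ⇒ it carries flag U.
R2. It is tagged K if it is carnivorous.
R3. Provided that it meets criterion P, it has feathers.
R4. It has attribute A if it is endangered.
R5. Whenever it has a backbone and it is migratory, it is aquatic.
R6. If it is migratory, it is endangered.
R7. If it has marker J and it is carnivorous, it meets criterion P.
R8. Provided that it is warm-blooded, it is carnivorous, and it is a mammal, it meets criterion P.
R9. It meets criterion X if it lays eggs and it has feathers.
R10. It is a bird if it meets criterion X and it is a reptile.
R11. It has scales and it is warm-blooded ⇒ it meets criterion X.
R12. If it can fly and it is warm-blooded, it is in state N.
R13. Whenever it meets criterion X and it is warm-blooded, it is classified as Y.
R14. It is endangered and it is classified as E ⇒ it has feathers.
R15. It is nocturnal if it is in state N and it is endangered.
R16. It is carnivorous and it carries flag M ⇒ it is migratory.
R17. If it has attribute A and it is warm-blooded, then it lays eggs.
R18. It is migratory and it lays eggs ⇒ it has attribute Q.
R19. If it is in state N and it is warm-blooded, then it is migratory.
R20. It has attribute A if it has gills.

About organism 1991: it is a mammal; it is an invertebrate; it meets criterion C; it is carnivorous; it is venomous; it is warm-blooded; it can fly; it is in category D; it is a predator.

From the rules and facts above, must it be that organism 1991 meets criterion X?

Yes

By R8 (it is warm-blooded, it is carnivorous, it is a mammal): it meets criterion P.
By R12 (it can fly, it is warm-blooded): it is in state N.
By R19 (it is in state N, it is warm-blooded): it is migratory.
By R3 (it meets criterion P): it has feathers.
By R6 (it is migratory): it is endangered.
By R4 (it is endangered): it has attribute A.
By R17 (it has attribute A, it is warm-blooded): it lays eggs.
By R9 (it lays eggs, it has feathers): it meets criterion X.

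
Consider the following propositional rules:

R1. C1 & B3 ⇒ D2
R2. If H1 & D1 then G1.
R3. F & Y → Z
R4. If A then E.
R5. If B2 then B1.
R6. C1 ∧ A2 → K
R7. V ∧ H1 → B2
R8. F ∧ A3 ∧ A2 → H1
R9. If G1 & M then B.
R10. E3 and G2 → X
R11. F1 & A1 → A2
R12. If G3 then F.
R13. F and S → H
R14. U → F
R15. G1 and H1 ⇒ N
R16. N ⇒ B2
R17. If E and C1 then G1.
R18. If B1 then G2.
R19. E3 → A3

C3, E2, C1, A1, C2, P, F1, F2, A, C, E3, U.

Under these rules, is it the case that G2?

E  (by R4: A)
A2  (by R11: F1, A1)
F  (by R14: U)
G1  (by R17: E, C1)
A3  (by R19: E3)
H1  (by R8: F, A3, A2)
N  (by R15: G1, H1)
B2  (by R16: N)
B1  (by R5: B2)
G2  (by R18: B1)

Yes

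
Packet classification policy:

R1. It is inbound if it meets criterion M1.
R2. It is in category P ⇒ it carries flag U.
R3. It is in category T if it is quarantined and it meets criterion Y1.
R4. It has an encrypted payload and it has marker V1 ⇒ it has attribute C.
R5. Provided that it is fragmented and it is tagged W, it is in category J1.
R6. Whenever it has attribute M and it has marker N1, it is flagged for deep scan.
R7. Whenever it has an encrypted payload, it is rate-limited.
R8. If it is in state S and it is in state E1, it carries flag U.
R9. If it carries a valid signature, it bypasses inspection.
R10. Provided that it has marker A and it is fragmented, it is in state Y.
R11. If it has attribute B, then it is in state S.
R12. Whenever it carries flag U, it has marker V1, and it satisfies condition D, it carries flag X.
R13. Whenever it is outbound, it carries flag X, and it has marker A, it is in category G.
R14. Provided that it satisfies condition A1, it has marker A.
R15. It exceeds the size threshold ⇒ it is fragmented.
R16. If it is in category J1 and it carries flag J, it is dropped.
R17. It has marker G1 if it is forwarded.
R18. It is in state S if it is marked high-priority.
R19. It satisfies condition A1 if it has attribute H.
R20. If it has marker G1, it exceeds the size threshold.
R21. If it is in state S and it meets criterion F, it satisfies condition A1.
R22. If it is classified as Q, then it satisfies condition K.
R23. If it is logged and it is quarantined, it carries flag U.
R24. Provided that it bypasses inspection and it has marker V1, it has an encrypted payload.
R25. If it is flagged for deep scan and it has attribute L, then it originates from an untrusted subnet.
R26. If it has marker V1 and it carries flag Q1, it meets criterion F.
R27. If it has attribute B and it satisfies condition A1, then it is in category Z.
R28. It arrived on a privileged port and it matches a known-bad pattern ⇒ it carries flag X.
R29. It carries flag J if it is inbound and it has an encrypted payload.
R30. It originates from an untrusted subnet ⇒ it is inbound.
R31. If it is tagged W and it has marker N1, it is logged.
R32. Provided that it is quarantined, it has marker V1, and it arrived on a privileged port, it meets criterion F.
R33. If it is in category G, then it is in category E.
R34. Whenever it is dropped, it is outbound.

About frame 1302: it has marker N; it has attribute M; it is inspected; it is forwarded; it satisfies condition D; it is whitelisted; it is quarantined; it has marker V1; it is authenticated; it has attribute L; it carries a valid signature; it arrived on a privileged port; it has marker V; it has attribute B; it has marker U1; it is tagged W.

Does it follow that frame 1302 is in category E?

Forward chaining from the given facts derives: bypasses inspection, is in state S, has marker G1, exceeds the size threshold, has an encrypted payload, meets criterion F, has attribute C, is rate-limited, is fragmented, satisfies condition A1, is in category Z, is in category J1, has marker A, is in state Y.
The only rule concluding "it is in category E" is R33, which needs "it is in category G"; that is never established.

No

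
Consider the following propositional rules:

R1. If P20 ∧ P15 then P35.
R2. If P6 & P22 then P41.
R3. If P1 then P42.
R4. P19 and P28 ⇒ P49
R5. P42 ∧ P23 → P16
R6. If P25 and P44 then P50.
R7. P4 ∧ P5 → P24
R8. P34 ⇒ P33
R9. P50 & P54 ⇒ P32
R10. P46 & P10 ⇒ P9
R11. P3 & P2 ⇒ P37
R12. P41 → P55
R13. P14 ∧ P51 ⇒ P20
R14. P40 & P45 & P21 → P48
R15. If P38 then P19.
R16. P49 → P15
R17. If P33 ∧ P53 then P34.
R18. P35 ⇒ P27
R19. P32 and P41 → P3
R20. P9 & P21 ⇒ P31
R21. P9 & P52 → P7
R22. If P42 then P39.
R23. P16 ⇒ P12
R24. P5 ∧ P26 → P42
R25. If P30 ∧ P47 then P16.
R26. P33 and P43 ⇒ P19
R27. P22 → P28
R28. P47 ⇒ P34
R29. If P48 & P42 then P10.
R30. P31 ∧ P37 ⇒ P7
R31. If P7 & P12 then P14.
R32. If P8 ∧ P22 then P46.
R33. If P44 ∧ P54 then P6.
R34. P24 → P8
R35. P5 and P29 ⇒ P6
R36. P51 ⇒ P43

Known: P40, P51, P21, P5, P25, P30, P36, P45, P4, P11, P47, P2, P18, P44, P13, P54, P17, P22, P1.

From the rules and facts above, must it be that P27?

P42  (by R3: P1)
P50  (by R6: P25, P44)
P24  (by R7: P4, P5)
P32  (by R9: P50, P54)
P48  (by R14: P40, P45, P21)
P16  (by R25: P30, P47)
P28  (by R27: P22)
P34  (by R28: P47)
P10  (by R29: P48, P42)
P6  (by R33: P44, P54)
P8  (by R34: P24)
P43  (by R36: P51)
P41  (by R2: P6, P22)
P33  (by R8: P34)
P3  (by R19: P32, P41)
P12  (by R23: P16)
P19  (by R26: P33, P43)
P46  (by R32: P8, P22)
P49  (by R4: P19, P28)
P9  (by R10: P46, P10)
P37  (by R11: P3, P2)
P15  (by R16: P49)
P31  (by R20: P9, P21)
P7  (by R30: P31, P37)
P14  (by R31: P7, P12)
P20  (by R13: P14, P51)
P35  (by R1: P20, P15)
P27  (by R18: P35)

Yes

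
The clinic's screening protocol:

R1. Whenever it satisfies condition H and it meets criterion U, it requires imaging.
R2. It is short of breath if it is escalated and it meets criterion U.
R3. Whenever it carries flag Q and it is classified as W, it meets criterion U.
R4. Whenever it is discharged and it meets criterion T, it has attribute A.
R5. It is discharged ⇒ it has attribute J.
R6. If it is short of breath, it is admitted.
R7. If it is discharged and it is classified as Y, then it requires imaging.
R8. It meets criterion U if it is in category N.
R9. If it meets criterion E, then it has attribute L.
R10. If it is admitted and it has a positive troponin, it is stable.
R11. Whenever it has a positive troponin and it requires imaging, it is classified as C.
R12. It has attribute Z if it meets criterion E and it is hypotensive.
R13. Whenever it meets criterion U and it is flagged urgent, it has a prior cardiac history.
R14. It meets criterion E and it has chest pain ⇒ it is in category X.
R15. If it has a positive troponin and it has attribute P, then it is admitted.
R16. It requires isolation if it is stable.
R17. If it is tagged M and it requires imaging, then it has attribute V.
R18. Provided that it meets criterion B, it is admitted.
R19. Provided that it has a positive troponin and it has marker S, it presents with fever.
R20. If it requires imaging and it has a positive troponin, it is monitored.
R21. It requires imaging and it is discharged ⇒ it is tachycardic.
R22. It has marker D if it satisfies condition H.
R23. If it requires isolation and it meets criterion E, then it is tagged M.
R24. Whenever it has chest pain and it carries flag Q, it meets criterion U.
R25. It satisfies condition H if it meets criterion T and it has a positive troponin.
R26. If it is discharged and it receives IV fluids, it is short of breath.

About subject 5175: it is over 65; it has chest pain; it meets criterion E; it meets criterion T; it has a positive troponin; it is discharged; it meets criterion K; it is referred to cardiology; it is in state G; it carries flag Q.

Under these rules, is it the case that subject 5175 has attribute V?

No

Forward chaining from the given facts derives: has attribute A, has attribute J, has attribute L, is in category X, meets criterion U, satisfies condition H, requires imaging, is classified as C, is monitored, is tachycardic, has marker D.
The only rule concluding "it has attribute V" is R17, which needs "it is tagged M"; that is never established.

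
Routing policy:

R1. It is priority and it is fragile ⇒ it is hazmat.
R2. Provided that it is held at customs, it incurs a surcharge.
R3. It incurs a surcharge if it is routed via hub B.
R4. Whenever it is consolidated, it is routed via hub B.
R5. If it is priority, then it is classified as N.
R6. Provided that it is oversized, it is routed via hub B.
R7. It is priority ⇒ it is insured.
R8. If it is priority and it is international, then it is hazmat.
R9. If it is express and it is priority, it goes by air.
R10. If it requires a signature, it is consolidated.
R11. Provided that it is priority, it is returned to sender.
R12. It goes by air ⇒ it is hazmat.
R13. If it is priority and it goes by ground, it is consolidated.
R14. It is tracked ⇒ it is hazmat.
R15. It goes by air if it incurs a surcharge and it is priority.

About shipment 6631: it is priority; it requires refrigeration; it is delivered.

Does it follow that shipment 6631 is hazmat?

No

Forward chaining from the given facts derives: is classified as N, is insured, is returned to sender.
Rules concluding "it is hazmat": R1 needs "it is fragile"; R8 needs "it is international"; R12 needs "it goes by air"; R14 needs "it is tracked" — none of these are established.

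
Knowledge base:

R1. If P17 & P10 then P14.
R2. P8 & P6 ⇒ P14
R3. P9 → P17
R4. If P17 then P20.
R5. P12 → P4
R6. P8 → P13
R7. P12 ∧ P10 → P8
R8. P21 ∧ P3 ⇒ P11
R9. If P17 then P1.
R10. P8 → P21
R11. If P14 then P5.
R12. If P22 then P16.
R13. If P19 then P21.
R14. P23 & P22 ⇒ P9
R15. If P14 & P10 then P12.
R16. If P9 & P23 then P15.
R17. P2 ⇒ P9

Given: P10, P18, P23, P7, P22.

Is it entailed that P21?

P9  (by R14: P23, P22)
P17  (by R3: P9)
P14  (by R1: P17, P10)
P12  (by R15: P14, P10)
P8  (by R7: P12, P10)
P21  (by R10: P8)

Yes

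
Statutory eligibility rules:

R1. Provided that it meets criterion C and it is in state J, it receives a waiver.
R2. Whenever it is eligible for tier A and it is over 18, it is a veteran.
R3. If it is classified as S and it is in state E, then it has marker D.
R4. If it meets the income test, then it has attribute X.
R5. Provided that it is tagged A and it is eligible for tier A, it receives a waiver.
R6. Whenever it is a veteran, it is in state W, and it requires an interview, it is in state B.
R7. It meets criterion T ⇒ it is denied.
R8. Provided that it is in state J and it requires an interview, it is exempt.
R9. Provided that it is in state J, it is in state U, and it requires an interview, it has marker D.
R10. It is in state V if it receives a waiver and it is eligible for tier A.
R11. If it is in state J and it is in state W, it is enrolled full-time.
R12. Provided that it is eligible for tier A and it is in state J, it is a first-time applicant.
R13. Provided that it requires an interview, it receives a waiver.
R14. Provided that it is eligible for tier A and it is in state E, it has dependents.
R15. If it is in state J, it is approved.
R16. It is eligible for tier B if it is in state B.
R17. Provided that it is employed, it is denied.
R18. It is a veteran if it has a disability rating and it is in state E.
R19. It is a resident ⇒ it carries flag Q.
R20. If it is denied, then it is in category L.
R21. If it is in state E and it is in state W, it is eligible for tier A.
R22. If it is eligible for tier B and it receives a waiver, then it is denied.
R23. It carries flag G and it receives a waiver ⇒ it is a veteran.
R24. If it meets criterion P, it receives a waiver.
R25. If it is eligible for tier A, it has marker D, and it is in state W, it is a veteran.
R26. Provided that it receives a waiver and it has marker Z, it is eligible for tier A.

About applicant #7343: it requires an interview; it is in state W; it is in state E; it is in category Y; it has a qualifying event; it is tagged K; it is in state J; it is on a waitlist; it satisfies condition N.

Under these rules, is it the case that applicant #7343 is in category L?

No

Forward chaining from the given facts derives: is exempt, is enrolled full-time, receives a waiver, is approved, is eligible for tier A, is in state V, is a first-time applicant, has dependents.
The only rule concluding "it is in category L" is R20, which needs "it is denied"; that is never established.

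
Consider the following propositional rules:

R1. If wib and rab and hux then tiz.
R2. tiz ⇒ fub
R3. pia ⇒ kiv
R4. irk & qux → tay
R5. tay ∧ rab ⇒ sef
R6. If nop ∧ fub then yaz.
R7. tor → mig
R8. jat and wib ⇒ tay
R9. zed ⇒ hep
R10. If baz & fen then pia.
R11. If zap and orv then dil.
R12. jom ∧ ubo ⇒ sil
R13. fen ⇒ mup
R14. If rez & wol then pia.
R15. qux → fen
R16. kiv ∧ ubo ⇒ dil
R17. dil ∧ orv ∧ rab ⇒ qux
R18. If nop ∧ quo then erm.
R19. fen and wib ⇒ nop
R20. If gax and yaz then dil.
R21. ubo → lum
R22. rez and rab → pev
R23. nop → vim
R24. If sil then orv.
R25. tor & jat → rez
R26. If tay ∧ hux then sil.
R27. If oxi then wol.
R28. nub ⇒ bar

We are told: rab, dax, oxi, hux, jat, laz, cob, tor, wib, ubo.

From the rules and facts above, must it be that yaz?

Yes

tiz  (by R1: wib, rab, hux)
fub  (by R2: tiz)
tay  (by R8: jat, wib)
rez  (by R25: tor, jat)
sil  (by R26: tay, hux)
wol  (by R27: oxi)
pia  (by R14: rez, wol)
orv  (by R24: sil)
kiv  (by R3: pia)
dil  (by R16: kiv, ubo)
qux  (by R17: dil, orv, rab)
fen  (by R15: qux)
nop  (by R19: fen, wib)
yaz  (by R6: nop, fub)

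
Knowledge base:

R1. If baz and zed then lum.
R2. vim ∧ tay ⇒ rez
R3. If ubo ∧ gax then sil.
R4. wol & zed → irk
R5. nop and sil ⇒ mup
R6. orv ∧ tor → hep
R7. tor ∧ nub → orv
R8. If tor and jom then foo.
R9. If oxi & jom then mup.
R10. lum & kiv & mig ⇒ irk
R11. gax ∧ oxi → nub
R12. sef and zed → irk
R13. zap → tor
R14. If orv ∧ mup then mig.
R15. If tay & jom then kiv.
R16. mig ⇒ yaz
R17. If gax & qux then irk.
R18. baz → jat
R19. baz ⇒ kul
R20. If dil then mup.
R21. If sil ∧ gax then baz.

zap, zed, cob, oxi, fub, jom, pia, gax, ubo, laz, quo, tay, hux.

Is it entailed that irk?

Yes

sil  (by R3: ubo, gax)
mup  (by R9: oxi, jom)
nub  (by R11: gax, oxi)
tor  (by R13: zap)
kiv  (by R15: tay, jom)
baz  (by R21: sil, gax)
lum  (by R1: baz, zed)
orv  (by R7: tor, nub)
mig  (by R14: orv, mup)
irk  (by R10: lum, kiv, mig)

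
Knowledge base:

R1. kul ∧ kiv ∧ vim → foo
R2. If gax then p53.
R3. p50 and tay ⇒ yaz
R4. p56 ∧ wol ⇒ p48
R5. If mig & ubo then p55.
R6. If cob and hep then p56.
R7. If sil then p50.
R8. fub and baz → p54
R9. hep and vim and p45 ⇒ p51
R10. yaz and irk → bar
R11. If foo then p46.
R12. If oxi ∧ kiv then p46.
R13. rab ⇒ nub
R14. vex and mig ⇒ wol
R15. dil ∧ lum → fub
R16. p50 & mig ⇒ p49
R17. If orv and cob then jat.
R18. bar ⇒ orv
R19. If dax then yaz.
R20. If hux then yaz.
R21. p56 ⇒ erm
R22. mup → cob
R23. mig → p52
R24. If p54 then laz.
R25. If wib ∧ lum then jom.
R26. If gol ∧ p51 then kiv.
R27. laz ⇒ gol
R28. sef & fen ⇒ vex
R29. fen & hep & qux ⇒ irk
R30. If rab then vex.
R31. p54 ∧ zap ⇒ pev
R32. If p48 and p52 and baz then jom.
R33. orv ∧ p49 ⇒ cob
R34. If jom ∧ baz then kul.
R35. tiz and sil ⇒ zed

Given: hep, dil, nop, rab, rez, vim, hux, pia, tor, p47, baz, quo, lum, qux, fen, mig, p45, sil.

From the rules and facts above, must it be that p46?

p50  (by R7: sil)
p51  (by R9: hep, vim, p45)
fub  (by R15: dil, lum)
p49  (by R16: p50, mig)
yaz  (by R20: hux)
p52  (by R23: mig)
irk  (by R29: fen, hep, qux)
vex  (by R30: rab)
p54  (by R8: fub, baz)
bar  (by R10: yaz, irk)
wol  (by R14: vex, mig)
orv  (by R18: bar)
laz  (by R24: p54)
gol  (by R27: laz)
cob  (by R33: orv, p49)
p56  (by R6: cob, hep)
kiv  (by R26: gol, p51)
p48  (by R4: p56, wol)
jom  (by R32: p48, p52, baz)
kul  (by R34: jom, baz)
foo  (by R1: kul, kiv, vim)
p46  (by R11: foo)

Yes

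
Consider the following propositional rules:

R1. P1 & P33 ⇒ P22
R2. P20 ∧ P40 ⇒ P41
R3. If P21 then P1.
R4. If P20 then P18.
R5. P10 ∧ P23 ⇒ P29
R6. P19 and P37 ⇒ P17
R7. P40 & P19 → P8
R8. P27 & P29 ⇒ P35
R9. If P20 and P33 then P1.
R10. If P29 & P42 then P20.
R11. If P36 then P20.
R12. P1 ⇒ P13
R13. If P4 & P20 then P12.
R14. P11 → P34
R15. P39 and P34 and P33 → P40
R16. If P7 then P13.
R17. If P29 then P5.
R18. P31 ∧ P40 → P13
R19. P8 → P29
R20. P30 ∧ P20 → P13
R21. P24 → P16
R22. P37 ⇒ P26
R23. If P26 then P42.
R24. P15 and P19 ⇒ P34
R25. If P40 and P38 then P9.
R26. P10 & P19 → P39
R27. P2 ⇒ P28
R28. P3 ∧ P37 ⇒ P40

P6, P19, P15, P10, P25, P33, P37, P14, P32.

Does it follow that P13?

P26  (by R22: P37)
P42  (by R23: P26)
P34  (by R24: P15, P19)
P39  (by R26: P10, P19)
P40  (by R15: P39, P34, P33)
P8  (by R7: P40, P19)
P29  (by R19: P8)
P20  (by R10: P29, P42)
P1  (by R9: P20, P33)
P13  (by R12: P1)

Yes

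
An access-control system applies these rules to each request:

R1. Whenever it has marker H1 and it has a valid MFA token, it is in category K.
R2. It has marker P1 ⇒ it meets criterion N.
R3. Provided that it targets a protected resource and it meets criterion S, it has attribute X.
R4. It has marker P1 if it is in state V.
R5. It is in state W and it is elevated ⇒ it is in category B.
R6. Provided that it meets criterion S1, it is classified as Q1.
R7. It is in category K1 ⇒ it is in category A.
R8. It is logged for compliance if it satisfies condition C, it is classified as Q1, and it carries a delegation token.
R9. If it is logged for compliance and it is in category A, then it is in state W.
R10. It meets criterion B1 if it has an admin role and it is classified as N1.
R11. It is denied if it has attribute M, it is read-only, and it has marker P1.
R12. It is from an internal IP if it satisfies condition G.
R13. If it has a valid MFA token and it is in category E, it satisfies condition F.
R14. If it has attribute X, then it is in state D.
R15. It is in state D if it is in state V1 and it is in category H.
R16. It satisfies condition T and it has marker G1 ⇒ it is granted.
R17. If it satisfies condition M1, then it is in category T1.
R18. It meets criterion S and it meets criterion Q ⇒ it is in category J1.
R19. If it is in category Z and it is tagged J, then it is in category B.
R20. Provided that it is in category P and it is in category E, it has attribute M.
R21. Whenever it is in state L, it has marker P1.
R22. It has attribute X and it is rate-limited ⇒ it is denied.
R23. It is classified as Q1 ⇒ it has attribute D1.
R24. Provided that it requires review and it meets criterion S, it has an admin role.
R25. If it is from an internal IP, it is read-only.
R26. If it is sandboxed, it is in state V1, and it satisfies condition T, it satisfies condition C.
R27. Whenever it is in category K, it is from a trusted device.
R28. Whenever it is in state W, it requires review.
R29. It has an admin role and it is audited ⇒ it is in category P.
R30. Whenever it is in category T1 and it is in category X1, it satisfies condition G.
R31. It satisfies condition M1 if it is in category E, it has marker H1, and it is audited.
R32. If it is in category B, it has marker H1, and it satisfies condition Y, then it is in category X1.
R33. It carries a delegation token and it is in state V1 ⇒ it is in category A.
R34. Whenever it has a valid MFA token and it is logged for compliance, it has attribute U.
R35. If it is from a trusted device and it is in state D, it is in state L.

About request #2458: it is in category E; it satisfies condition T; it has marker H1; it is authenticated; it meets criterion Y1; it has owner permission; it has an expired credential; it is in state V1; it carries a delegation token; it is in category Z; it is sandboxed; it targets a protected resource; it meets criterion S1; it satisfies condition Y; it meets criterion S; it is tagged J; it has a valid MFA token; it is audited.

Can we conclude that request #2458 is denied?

Yes

By R1 (it has marker H1, it has a valid MFA token): it is in category K.
By R3 (it targets a protected resource, it meets criterion S): it has attribute X.
By R6 (it meets criterion S1): it is classified as Q1.
By R14 (it has attribute X): it is in state D.
By R19 (it is in category Z, it is tagged J): it is in category B.
By R26 (it is sandboxed, it is in state V1, it satisfies condition T): it satisfies condition C.
By R27 (it is in category K): it is from a trusted device.
By R31 (it is in category E, it has marker H1, it is audited): it satisfies condition M1.
By R32 (it is in category B, it has marker H1, it satisfies condition Y): it is in category X1.
By R33 (it carries a delegation token, it is in state V1): it is in category A.
By R35 (it is from a trusted device, it is in state D): it is in state L.
By R8 (it satisfies condition C, it is classified as Q1, it carries a delegation token): it is logged for compliance.
By R9 (it is logged for compliance, it is in category A): it is in state W.
By R17 (it satisfies condition M1): it is in category T1.
By R21 (it is in state L): it has marker P1.
By R28 (it is in state W): it requires review.
By R30 (it is in category T1, it is in category X1): it satisfies condition G.
By R12 (it satisfies condition G): it is from an internal IP.
By R24 (it requires review, it meets criterion S): it has an admin role.
By R25 (it is from an internal IP): it is read-only.
By R29 (it has an admin role, it is audited): it is in category P.
By R20 (it is in category P, it is in category E): it has attribute M.
By R11 (it has attribute M, it is read-only, it has marker P1): it is denied.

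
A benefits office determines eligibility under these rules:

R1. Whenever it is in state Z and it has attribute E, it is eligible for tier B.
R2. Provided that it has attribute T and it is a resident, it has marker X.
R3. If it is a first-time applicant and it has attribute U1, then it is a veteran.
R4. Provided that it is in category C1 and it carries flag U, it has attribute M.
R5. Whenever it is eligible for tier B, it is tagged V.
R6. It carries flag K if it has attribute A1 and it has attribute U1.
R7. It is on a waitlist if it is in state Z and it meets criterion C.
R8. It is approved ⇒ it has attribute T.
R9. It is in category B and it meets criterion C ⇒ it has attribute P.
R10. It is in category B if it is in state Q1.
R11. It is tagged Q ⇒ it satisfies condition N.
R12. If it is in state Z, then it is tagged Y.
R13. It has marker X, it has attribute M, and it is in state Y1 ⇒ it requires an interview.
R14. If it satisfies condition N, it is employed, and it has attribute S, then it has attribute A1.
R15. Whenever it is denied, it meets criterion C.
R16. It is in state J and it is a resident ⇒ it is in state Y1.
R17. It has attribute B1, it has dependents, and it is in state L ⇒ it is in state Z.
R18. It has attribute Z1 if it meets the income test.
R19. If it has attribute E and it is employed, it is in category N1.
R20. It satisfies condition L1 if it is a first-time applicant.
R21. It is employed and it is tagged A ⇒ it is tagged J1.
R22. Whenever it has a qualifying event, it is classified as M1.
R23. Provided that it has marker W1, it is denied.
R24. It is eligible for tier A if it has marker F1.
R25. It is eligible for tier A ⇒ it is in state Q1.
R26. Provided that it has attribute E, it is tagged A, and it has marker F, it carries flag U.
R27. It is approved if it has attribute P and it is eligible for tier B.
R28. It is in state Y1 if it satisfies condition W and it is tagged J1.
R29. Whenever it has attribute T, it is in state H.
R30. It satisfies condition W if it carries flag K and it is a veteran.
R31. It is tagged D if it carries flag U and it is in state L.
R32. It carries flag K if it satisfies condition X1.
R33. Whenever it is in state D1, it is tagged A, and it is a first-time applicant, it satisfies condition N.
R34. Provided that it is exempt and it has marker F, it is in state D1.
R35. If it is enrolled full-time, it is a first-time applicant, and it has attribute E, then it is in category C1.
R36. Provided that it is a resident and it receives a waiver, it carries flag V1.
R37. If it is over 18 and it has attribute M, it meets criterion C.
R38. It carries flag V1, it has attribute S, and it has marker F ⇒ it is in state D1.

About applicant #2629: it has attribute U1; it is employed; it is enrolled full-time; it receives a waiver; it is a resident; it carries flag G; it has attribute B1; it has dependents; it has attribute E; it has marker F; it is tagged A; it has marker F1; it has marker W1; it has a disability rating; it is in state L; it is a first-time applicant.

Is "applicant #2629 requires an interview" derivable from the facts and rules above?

Forward chaining from the given facts derives: is a veteran, is in state Z, is in category N1, satisfies condition L1, is tagged J1, is denied, is eligible for tier A, is in state Q1, carries flag U, is tagged D, is in category C1, carries flag V1, is eligible for tier B, has attribute M, is tagged V, is in category B, is tagged Y, meets criterion C, is on a waitlist, has attribute P, is approved, has attribute T, is in state H, has marker X.
The only rule concluding "it requires an interview" is R13, which needs "it is in state Y1"; that is never established.

No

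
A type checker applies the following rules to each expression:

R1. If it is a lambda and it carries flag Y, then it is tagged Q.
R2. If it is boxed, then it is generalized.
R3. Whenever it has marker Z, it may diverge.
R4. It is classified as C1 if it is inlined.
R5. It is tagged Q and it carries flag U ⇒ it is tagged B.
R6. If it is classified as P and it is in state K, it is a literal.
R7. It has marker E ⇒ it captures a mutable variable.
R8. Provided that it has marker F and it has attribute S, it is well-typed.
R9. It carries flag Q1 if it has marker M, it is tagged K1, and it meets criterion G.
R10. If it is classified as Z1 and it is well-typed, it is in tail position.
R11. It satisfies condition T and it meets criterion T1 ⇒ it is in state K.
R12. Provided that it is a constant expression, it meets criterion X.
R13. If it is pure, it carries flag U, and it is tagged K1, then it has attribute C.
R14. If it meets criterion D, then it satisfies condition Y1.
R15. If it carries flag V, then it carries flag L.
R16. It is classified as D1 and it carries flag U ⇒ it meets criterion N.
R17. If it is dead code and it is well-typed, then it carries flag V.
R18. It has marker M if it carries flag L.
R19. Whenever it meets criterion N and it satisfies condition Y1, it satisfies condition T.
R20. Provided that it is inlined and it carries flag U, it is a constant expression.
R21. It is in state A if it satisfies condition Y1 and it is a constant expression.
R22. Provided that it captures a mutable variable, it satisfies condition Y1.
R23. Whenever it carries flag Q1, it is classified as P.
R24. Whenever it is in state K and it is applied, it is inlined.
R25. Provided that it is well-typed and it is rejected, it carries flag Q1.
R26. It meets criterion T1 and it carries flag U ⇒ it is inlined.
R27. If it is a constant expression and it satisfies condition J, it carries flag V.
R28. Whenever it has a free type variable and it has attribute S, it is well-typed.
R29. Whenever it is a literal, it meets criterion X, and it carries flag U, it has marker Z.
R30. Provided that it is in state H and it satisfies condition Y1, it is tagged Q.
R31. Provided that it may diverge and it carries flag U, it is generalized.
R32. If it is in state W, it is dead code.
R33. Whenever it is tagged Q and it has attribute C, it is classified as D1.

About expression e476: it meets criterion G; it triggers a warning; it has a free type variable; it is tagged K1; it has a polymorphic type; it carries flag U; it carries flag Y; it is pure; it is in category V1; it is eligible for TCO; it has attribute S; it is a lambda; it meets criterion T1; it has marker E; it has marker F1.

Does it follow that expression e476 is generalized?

Forward chaining from the given facts derives: is tagged Q, is tagged B, captures a mutable variable, has attribute C, satisfies condition Y1, is inlined, is well-typed, is classified as D1, is classified as C1, meets criterion N, satisfies condition T, is a constant expression, is in state A, is in state K, meets criterion X.
Rules concluding "it is generalized": R2 needs "it is boxed"; R31 needs "it may diverge" — none of these are established.

No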